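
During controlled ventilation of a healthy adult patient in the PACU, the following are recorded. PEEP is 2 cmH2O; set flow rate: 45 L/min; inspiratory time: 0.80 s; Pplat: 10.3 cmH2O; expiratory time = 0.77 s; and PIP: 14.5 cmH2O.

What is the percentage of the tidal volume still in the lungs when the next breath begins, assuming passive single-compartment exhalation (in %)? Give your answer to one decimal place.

14.9

Flow: 45 L/min ÷ 60 = 0.75 L/s.
Vt = flow × Ti = 0.75 L/s × 0.80 s × 1000 mL/L = 600.0 mL.
R = (PIP − Pplat)/V̇ = (14.5 − 10.3) / 0.75 = 4.2/0.75 = 5.6 cmH2O·s/L.
C = Vt/(Pplat − PEEP) = 600.0 / (10.3 − 2) = 600.0/8.3 = 72.289 mL/cmH2O.
τ = R × C = 5.6 × 0.07229 L/cmH2O = 0.4048 s.
Fraction remaining at end-expiration = e^(−Te/τ) = e^(−0.77/0.4048) = 0.1492 → 14.92%.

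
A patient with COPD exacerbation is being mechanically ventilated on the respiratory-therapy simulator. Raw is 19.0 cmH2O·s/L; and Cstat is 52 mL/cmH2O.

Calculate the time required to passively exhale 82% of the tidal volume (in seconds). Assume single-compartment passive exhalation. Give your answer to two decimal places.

1.69

τ = R × C = 19.0 × 52 mL/cmH2O = 19.0 × 0.052 L/cmH2O = 0.988 s.
Exhaled fraction f = 1 − e^(−t/τ) → t = −τ·ln(1 − f) = −0.988·ln(0.18) = 1.694 s.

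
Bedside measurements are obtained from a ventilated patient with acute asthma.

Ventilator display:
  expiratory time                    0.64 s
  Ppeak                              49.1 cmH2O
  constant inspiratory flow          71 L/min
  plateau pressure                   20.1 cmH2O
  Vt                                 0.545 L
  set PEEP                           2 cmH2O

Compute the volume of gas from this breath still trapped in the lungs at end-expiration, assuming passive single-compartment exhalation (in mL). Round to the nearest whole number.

Flow: 71 L/min ÷ 60 = 1.1833 L/s.
R = (PIP − Pplat)/V̇ = (49.1 − 20.1) / 1.1833 = 29.0/1.1833 = 24.508 cmH2O·s/L.
C = Vt/(Pplat − PEEP) = 545.0 / (20.1 − 2) = 545.0/18.1 = 30.11 mL/cmH2O.
τ = R × C = 24.508 × 0.03011 L/cmH2O = 0.7379 s.
Fraction remaining = e^(−Te/τ) = e^(−0.64/0.7379) = 0.4201.
Trapped volume = 545.0 × 0.4201 = 228.95 mL.

229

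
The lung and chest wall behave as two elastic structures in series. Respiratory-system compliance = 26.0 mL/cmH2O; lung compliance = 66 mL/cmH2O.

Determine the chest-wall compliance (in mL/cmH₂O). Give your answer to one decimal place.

42.9

1/Ccw = 1/Crs − 1/CL.
1/Ccw = 1/26.0 − 1/66 = 0.02331.
Ccw = 42.9 mL/cmH2O.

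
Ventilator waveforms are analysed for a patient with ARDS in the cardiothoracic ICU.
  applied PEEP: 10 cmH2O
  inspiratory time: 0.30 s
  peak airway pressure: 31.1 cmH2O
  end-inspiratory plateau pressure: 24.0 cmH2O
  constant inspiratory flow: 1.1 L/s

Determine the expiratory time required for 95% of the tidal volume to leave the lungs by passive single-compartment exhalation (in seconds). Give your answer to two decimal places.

Vt = flow × Ti = 1.1 L/s × 0.30 s × 1000 mL/L = 330.0 mL.
R = (PIP − Pplat)/V̇ = (31.1 − 24.0) / 1.1 = 7.1/1.1 = 6.455 cmH2O·s/L.
C = Vt/(Pplat − PEEP) = 330.0 / (24.0 − 10) = 330.0/14.0 = 23.571 mL/cmH2O.
τ = R × C = 6.455 × 0.02357 L/cmH2O = 0.1521 s.
t = −τ·ln(1 − 0.95) = −0.1521·ln(0.05) = 0.4557 s.

0.46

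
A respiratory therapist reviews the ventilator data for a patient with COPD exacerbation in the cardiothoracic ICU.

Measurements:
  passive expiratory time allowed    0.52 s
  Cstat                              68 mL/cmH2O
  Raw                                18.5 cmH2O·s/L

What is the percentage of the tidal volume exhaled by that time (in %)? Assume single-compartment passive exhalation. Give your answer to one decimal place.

33.9

τ = R × C = 18.5 × 68 mL/cmH2O = 18.5 × 0.068 L/cmH2O = 1.258 s.
Passive exhalation: V(t)/V₀ = e^(−t/τ) = e^(−0.52/1.258) = 0.6614.
Fraction exhaled = 1 − 0.6614 = 0.3386 → 33.86%.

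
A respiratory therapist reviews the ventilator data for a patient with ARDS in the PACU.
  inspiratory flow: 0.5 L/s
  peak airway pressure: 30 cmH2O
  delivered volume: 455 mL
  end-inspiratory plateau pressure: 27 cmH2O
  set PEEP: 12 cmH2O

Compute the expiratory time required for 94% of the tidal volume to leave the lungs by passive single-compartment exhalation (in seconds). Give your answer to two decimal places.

0.51

R = (PIP − Pplat)/V̇ = (30 − 27) / 0.5 = 3.0/0.5 = 6.0 cmH2O·s/L.
C = Vt/(Pplat − PEEP) = 455.0 / (27 − 12) = 455.0/15.0 = 30.333 mL/cmH2O.
τ = R × C = 6.0 × 0.03033 L/cmH2O = 0.182 s.
t = −τ·ln(1 − 0.94) = −0.182·ln(0.06) = 0.512 s.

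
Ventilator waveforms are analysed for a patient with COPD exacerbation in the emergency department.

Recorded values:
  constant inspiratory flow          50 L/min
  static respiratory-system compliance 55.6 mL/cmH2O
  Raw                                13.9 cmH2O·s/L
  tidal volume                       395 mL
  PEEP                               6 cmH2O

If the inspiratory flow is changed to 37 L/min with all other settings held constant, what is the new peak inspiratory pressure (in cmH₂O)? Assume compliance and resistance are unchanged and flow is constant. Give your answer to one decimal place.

Flow: 50 L/min ÷ 60 = 0.8333 L/s.
New flow: 37 L/min ÷ 60 = 0.6167 L/s.
PIP = Vt/C + R·V̇ + PEEP (constant-flow equation of motion).
Only the resistive term changes: ΔPIP = R × ΔV̇ = 13.9 × (0.6167 − 0.8333) = 13.9 × -0.2166 = -3.011 cmH2O.
Original PIP = 395/55.6 + 13.9×0.8333 + 6 = 24.687 cmH2O; new PIP = 24.687 + (-3.011) = 21.676 cmH2O.

21.7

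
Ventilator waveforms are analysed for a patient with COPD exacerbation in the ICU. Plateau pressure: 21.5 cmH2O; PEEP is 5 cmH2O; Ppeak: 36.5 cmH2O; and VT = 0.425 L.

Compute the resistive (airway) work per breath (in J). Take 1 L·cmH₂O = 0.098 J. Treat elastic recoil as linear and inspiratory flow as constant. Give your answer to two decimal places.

With constant inspiratory flow the resistive pressure is constant at PIP − Pplat = 36.5 − 21.5 = 15.0 cmH2O, so resistive work = 15.0 × 0.425 = 6.375 L·cmH2O.
× 0.098 J/(L·cmH2O) → 0.6248 J.

0.62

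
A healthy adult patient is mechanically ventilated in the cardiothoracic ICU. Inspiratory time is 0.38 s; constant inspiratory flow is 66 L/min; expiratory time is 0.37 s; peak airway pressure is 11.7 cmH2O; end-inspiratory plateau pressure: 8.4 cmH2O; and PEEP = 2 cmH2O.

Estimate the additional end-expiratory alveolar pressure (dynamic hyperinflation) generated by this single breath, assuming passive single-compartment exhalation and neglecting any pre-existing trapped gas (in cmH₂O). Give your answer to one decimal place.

Flow: 66 L/min ÷ 60 = 1.1 L/s.
Vt = flow × Ti = 1.1 L/s × 0.38 s × 1000 mL/L = 418.0 mL.
R = (PIP − Pplat)/V̇ = (11.7 − 8.4) / 1.1 = 3.3/1.1 = 3.0 cmH2O·s/L.
C = Vt/(Pplat − PEEP) = 418.0 / (8.4 − 2) = 418.0/6.4 = 65.313 mL/cmH2O.
τ = R × C = 3.0 × 0.06531 L/cmH2O = 0.1959 s.
Fraction remaining = e^(−Te/τ) = e^(−0.37/0.1959) = 0.1513; trapped volume = 418.0 × 0.1513 = 63.243 mL.
Additional alveolar pressure from trapping ≈ V_trapped / C = 63.243 / 65.313 = 0.9683 cmH2O.

1.0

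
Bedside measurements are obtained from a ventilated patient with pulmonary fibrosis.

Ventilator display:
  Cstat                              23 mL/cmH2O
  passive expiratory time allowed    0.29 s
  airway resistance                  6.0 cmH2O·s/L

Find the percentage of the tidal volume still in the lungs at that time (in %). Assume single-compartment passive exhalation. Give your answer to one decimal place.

τ = R × C = 6.0 × 23 mL/cmH2O = 6.0 × 0.023 L/cmH2O = 0.138 s.
Passive exhalation: V(t)/V₀ = e^(−t/τ) = e^(−0.29/0.138) = 0.1223.
Fraction remaining = 0.1223 → 12.23%.

12.2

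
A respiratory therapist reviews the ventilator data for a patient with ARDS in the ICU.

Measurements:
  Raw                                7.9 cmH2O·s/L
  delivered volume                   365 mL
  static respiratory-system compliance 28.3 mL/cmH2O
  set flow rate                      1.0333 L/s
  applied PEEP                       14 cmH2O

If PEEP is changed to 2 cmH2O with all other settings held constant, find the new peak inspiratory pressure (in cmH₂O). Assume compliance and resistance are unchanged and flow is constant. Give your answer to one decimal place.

23.1

PIP = Vt/C + R·V̇ + PEEP (constant-flow equation of motion).
Only the baseline term changes: ΔPIP = ΔPEEP = 2 − 14 = -12.0 cmH2O.
Original PIP = 365/28.3 + 7.9×1.0333 + 14 = 35.061 cmH2O; new PIP = 35.061 + (-12.0) = 23.061 cmH2O.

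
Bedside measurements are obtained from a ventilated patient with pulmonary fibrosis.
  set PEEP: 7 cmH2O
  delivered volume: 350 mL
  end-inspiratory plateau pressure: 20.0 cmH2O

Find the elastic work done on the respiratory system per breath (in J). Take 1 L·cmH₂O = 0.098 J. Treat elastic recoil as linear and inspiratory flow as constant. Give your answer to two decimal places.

Elastic work ≈ ½ × (Pplat − PEEP) × Vt = 0.5 × (20.0 − 7) × 0.350 L = 0.5 × 13.0 × 0.350 = 2.275 L·cmH2O.
× 0.098 J/(L·cmH2O) → 0.223 J.

0.22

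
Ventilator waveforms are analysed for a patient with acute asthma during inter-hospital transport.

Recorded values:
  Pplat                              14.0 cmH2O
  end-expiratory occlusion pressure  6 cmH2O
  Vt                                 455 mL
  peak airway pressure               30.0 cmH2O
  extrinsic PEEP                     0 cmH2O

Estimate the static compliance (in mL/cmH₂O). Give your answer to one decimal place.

56.9

End-expiratory occlusion gives total PEEP = 6 cmH2O (intrinsic PEEP = 6 − 0 = 6). Use total PEEP for the elastic gradient.
Cstat = Vt / (Pplat − PEEPtotal) = 455 / (14.0 − 6) = 455 / 8.0 = 56.875 mL/cmH2O.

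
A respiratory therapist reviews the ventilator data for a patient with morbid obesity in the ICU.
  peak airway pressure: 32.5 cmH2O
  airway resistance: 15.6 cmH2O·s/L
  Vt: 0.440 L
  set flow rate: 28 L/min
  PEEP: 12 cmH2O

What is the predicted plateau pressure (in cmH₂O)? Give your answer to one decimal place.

Flow: 28 L/min ÷ 60 = 0.4667 L/s.
Pplat = PIP − Raw × flow = 32.5 − 15.6 × 0.4667 = 32.5 − 7.281 = 25.219 cmH2O.

25.2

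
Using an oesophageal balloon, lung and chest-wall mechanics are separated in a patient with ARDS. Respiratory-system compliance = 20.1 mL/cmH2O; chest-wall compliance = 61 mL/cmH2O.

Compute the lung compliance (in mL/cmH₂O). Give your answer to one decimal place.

30.0

1/CL = 1/Crs − 1/Ccw.
1/CL = 1/20.1 − 1/61 = 0.03336.
CL = 29.976 mL/cmH2O.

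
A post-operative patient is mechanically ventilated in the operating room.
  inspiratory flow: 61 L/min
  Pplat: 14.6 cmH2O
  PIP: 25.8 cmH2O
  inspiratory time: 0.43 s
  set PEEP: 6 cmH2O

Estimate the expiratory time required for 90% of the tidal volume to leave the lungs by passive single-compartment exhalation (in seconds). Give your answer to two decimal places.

Flow: 61 L/min ÷ 60 = 1.0167 L/s.
Vt = flow × Ti = 1.0167 L/s × 0.43 s × 1000 mL/L = 437.18 mL.
R = (PIP − Pplat)/V̇ = (25.8 − 14.6) / 1.0167 = 11.2/1.0167 = 11.016 cmH2O·s/L.
C = Vt/(Pplat − PEEP) = 437.18 / (14.6 − 6) = 437.18/8.6 = 50.835 mL/cmH2O.
τ = R × C = 11.016 × 0.05084 L/cmH2O = 0.5601 s.
t = −τ·ln(1 − 0.90) = −0.5601·ln(0.1) = 1.29 s.

1.29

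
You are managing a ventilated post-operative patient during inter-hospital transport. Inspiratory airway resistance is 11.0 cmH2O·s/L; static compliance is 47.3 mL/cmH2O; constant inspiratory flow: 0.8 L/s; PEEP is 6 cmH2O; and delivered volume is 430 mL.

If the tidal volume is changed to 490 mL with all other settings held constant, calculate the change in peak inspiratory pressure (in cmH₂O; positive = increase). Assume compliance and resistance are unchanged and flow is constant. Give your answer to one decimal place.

PIP = Vt/C + R·V̇ + PEEP (constant-flow equation of motion).
Only the elastic term changes: ΔPIP = ΔVt / C = (490 − 430) / 47.3 = 1.268 cmH2O.

1.3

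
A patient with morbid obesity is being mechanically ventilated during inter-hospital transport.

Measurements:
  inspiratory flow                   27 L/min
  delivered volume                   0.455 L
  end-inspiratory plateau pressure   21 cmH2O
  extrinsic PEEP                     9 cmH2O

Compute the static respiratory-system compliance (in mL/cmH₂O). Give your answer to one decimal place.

Cstat = Vt / (Pplat − PEEP) = 455 / (21 − 9) = 455 / 12.0 = 37.917 mL/cmH2O.

37.9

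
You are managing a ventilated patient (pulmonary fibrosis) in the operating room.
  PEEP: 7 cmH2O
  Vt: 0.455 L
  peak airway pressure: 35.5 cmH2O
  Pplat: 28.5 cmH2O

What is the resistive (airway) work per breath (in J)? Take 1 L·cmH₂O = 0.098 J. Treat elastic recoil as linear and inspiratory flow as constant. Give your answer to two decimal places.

0.31

With constant inspiratory flow the resistive pressure is constant at PIP − Pplat = 35.5 − 28.5 = 7.0 cmH2O, so resistive work = 7.0 × 0.455 = 3.185 L·cmH2O.
× 0.098 J/(L·cmH2O) → 0.3121 J.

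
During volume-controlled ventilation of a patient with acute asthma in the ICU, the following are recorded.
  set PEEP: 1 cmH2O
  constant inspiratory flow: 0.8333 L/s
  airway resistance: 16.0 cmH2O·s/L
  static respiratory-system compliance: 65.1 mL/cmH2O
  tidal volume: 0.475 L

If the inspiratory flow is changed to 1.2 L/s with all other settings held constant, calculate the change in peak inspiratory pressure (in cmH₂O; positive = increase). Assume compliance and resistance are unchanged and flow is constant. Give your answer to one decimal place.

PIP = Vt/C + R·V̇ + PEEP (constant-flow equation of motion).
Only the resistive term changes: ΔPIP = R × ΔV̇ = 16.0 × (1.2 − 0.8333) = 16.0 × 0.3667 = 5.867 cmH2O.

5.9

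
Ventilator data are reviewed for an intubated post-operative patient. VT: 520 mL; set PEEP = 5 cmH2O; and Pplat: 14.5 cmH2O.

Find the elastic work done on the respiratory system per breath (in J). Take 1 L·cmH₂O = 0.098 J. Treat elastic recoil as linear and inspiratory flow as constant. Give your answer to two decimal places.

Elastic work ≈ ½ × (Pplat − PEEP) × Vt = 0.5 × (14.5 − 5) × 0.520 L = 0.5 × 9.5 × 0.520 = 2.47 L·cmH2O.
× 0.098 J/(L·cmH2O) → 0.2421 J.

0.24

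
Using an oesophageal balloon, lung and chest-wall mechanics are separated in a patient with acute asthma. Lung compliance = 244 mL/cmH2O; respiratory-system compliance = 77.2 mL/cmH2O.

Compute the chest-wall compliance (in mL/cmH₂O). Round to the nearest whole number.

1/Ccw = 1/Crs − 1/CL.
1/Ccw = 1/77.2 − 1/244 = 0.008855.
Ccw = 112.93 mL/cmH2O.

113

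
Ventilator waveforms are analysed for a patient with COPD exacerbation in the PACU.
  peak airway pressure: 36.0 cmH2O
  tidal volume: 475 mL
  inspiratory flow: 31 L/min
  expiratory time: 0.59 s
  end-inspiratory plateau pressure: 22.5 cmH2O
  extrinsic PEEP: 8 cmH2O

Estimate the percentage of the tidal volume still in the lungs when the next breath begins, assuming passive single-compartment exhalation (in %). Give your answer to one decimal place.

50.2

Flow: 31 L/min ÷ 60 = 0.5167 L/s.
R = (PIP − Pplat)/V̇ = (36.0 − 22.5) / 0.5167 = 13.5/0.5167 = 26.127 cmH2O·s/L.
C = Vt/(Pplat − PEEP) = 475.0 / (22.5 − 8) = 475.0/14.5 = 32.759 mL/cmH2O.
τ = R × C = 26.127 × 0.03276 L/cmH2O = 0.8559 s.
Fraction remaining at end-expiration = e^(−Te/τ) = e^(−0.59/0.8559) = 0.5019 → 50.19%.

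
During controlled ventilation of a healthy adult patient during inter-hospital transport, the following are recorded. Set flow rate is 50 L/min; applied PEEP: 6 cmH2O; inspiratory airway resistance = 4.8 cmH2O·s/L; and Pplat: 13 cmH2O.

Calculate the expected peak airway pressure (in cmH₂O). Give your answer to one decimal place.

17.0

Flow: 50 L/min ÷ 60 = 0.8333 L/s.
PIP = Pplat + Raw × flow = 13 + 4.8 × 0.8333 = 13 + 4.0 = 17.0 cmH2O.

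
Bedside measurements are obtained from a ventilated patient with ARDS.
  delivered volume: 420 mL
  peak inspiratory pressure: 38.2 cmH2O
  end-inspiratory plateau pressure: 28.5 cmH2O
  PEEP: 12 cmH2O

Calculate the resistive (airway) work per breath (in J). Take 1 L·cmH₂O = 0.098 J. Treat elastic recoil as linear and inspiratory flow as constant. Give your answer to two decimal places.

0.40

With constant inspiratory flow the resistive pressure is constant at PIP − Pplat = 38.2 − 28.5 = 9.7 cmH2O, so resistive work = 9.7 × 0.420 = 4.074 L·cmH2O.
× 0.098 J/(L·cmH2O) → 0.3993 J.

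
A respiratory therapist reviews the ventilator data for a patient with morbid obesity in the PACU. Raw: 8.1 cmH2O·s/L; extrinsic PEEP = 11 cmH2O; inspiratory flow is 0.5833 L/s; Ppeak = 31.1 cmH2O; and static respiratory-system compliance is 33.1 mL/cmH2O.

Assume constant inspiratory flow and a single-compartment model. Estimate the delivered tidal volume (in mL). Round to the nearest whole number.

Equation of motion (constant flow): PIP = Vt/C + R·V̇ + PEEP.
Vt/C = PIP − R·V̇ − PEEP = 31.1 − 4.725 − 11 = 15.375 cmH2O.
Vt = C × 15.375 = 33.1 × 15.375 = 508.91 mL.

509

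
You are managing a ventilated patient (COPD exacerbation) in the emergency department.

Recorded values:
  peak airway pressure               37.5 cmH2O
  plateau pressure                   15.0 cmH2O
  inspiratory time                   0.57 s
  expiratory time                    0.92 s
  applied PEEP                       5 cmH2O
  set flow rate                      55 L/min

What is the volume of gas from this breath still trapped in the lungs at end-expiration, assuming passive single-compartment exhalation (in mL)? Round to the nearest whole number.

Flow: 55 L/min ÷ 60 = 0.9167 L/s.
Vt = flow × Ti = 0.9167 L/s × 0.57 s × 1000 mL/L = 522.52 mL.
R = (PIP − Pplat)/V̇ = (37.5 − 15.0) / 0.9167 = 22.5/0.9167 = 24.545 cmH2O·s/L.
C = Vt/(Pplat − PEEP) = 522.52 / (15.0 − 5) = 522.52/10.0 = 52.252 mL/cmH2O.
τ = R × C = 24.545 × 0.05225 L/cmH2O = 1.282 s.
Fraction remaining = e^(−Te/τ) = e^(−0.92/1.282) = 0.4879.
Trapped volume = 522.52 × 0.4879 = 254.94 mL.

255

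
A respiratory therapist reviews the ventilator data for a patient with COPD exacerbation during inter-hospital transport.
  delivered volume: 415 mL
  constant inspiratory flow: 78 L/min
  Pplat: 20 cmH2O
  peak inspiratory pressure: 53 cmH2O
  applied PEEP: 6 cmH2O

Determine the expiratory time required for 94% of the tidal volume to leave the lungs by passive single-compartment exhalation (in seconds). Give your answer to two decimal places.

2.12

Flow: 78 L/min ÷ 60 = 1.3 L/s.
R = (PIP − Pplat)/V̇ = (53 − 20) / 1.3 = 33.0/1.3 = 25.385 cmH2O·s/L.
C = Vt/(Pplat − PEEP) = 415.0 / (20 − 6) = 415.0/14.0 = 29.643 mL/cmH2O.
τ = R × C = 25.385 × 0.02964 L/cmH2O = 0.7524 s.
t = −τ·ln(1 − 0.94) = −0.7524·ln(0.06) = 2.117 s.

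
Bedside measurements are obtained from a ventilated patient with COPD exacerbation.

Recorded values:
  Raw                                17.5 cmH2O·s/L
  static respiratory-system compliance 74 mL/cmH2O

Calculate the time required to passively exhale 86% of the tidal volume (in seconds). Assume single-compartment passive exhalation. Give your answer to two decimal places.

τ = R × C = 17.5 × 74 mL/cmH2O = 17.5 × 0.074 L/cmH2O = 1.295 s.
Exhaled fraction f = 1 − e^(−t/τ) → t = −τ·ln(1 − f) = −1.295·ln(0.14) = 2.546 s.

2.55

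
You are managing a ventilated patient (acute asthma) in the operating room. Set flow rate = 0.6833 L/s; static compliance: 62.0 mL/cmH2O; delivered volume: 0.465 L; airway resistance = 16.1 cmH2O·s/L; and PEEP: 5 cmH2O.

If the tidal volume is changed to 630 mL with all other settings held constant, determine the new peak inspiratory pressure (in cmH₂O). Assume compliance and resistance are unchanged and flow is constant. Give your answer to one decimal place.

PIP = Vt/C + R·V̇ + PEEP (constant-flow equation of motion).
Only the elastic term changes: ΔPIP = ΔVt / C = (630 − 465) / 62.0 = 2.661 cmH2O.
Original PIP = 465/62.0 + 16.1×0.6833 + 5 = 23.501 cmH2O; new PIP = 23.501 + (2.661) = 26.162 cmH2O.

26.2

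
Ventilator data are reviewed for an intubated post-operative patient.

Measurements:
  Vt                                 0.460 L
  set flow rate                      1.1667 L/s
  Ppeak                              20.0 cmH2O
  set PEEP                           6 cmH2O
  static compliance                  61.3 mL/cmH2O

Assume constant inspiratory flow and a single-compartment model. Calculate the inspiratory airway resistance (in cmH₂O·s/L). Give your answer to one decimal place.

5.6

Equation of motion (constant flow): PIP = Vt/C + R·V̇ + PEEP.
R·V̇ = PIP − Vt/C − PEEP = 20.0 − 460/61.3 − 6 = 20.0 − 7.504 − 6 = 6.496 cmH2O.
R = 6.496 / 1.1667 = 5.568 cmH2O·s/L.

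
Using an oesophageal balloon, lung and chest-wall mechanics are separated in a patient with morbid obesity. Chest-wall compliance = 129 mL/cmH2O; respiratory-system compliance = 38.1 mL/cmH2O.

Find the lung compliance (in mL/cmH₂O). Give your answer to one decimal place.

1/CL = 1/Crs − 1/Ccw.
1/CL = 1/38.1 − 1/129 = 0.01849.
CL = 54.083 mL/cmH2O.

54.1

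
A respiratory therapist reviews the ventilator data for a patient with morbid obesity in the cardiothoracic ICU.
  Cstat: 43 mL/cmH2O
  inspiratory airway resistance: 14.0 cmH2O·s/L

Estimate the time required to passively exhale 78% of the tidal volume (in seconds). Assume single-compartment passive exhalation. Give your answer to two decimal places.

τ = R × C = 14.0 × 43 mL/cmH2O = 14.0 × 0.043 L/cmH2O = 0.602 s.
Exhaled fraction f = 1 − e^(−t/τ) → t = −τ·ln(1 − f) = −0.602·ln(0.22) = 0.9115 s.

0.91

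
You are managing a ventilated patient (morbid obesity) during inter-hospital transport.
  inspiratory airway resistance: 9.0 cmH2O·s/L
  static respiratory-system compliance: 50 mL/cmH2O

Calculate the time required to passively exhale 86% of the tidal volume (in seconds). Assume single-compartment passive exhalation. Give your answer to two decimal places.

0.88

τ = R × C = 9.0 × 50 mL/cmH2O = 9.0 × 0.050 L/cmH2O = 0.45 s.
Exhaled fraction f = 1 − e^(−t/τ) → t = −τ·ln(1 − f) = −0.45·ln(0.14) = 0.8848 s.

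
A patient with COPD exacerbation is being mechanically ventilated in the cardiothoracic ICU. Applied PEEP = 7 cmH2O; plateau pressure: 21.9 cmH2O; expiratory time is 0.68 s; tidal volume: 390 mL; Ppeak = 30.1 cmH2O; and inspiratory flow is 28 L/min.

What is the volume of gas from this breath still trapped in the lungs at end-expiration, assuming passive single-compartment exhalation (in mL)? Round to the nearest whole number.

89

Flow: 28 L/min ÷ 60 = 0.4667 L/s.
R = (PIP − Pplat)/V̇ = (30.1 − 21.9) / 0.4667 = 8.2/0.4667 = 17.57 cmH2O·s/L.
C = Vt/(Pplat − PEEP) = 390.0 / (21.9 − 7) = 390.0/14.9 = 26.174 mL/cmH2O.
τ = R × C = 17.57 × 0.02617 L/cmH2O = 0.4598 s.
Fraction remaining = e^(−Te/τ) = e^(−0.68/0.4598) = 0.2279.
Trapped volume = 390.0 × 0.2279 = 88.881 mL.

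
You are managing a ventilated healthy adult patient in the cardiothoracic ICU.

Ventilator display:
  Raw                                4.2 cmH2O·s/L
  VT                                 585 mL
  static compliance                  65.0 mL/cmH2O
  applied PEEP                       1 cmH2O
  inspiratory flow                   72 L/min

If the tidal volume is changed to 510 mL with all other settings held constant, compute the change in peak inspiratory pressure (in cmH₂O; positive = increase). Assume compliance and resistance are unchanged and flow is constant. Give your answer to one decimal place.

PIP = Vt/C + R·V̇ + PEEP (constant-flow equation of motion).
Only the elastic term changes: ΔPIP = ΔVt / C = (510 − 585) / 65.0 = -1.154 cmH2O.

-1.2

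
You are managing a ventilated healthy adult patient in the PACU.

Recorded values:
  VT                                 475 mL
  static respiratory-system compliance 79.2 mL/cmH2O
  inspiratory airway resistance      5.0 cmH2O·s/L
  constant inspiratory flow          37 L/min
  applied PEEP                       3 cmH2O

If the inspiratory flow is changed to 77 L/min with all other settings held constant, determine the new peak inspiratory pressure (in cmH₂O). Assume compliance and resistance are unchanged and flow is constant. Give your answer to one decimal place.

15.4

Flow: 37 L/min ÷ 60 = 0.6167 L/s.
New flow: 77 L/min ÷ 60 = 1.2833 L/s.
PIP = Vt/C + R·V̇ + PEEP (constant-flow equation of motion).
Only the resistive term changes: ΔPIP = R × ΔV̇ = 5.0 × (1.2833 − 0.6167) = 5.0 × 0.6666 = 3.333 cmH2O.
Original PIP = 475/79.2 + 5.0×0.6167 + 3 = 12.081 cmH2O; new PIP = 12.081 + (3.333) = 15.414 cmH2O.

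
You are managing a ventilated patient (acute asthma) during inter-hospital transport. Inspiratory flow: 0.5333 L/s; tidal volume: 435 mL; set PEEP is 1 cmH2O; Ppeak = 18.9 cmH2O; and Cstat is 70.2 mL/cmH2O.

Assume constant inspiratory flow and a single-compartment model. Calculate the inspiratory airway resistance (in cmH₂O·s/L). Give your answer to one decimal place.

21.9

Equation of motion (constant flow): PIP = Vt/C + R·V̇ + PEEP.
R·V̇ = PIP − Vt/C − PEEP = 18.9 − 435/70.2 − 1 = 18.9 − 6.197 − 1 = 11.703 cmH2O.
R = 11.703 / 0.5333 = 21.944 cmH2O·s/L.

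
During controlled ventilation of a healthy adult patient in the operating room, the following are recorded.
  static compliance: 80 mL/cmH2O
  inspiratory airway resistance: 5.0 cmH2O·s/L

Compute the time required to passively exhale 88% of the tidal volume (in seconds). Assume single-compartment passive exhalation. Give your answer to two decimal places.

τ = R × C = 5.0 × 80 mL/cmH2O = 5.0 × 0.080 L/cmH2O = 0.4 s.
Exhaled fraction f = 1 − e^(−t/τ) → t = −τ·ln(1 − f) = −0.4·ln(0.12) = 0.8481 s.

0.85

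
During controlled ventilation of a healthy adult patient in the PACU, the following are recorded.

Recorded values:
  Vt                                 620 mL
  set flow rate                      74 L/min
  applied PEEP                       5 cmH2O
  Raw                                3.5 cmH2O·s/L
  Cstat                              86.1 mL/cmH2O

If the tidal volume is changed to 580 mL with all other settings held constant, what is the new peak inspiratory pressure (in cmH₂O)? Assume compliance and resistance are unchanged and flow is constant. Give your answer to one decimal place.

Flow: 74 L/min ÷ 60 = 1.2333 L/s.
PIP = Vt/C + R·V̇ + PEEP (constant-flow equation of motion).
Only the elastic term changes: ΔPIP = ΔVt / C = (580 − 620) / 86.1 = -0.4646 cmH2O.
Original PIP = 620/86.1 + 3.5×1.2333 + 5 = 16.517 cmH2O; new PIP = 16.517 + (-0.4646) = 16.052 cmH2O.

16.1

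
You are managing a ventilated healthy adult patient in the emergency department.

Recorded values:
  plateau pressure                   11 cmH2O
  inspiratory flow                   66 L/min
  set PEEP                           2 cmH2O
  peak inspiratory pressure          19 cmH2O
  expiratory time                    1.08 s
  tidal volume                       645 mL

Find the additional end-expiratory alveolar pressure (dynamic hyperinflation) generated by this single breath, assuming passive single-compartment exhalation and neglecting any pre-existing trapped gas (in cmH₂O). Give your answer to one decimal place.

Flow: 66 L/min ÷ 60 = 1.1 L/s.
R = (PIP − Pplat)/V̇ = (19 − 11) / 1.1 = 8.0/1.1 = 7.273 cmH2O·s/L.
C = Vt/(Pplat − PEEP) = 645.0 / (11 − 2) = 645.0/9.0 = 71.667 mL/cmH2O.
τ = R × C = 7.273 × 0.07167 L/cmH2O = 0.5213 s.
Fraction remaining = e^(−Te/τ) = e^(−1.08/0.5213) = 0.126; trapped volume = 645.0 × 0.126 = 81.27 mL.
Additional alveolar pressure from trapping ≈ V_trapped / C = 81.27 / 71.667 = 1.134 cmH2O.

1.1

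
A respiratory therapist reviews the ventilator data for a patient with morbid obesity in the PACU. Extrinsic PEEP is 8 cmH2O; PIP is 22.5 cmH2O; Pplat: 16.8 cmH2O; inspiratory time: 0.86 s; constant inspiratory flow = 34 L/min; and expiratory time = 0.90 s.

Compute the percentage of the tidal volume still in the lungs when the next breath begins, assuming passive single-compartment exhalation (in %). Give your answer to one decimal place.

19.9

Flow: 34 L/min ÷ 60 = 0.5667 L/s.
Vt = flow × Ti = 0.5667 L/s × 0.86 s × 1000 mL/L = 487.36 mL.
R = (PIP − Pplat)/V̇ = (22.5 − 16.8) / 0.5667 = 5.7/0.5667 = 10.058 cmH2O·s/L.
C = Vt/(Pplat − PEEP) = 487.36 / (16.8 − 8) = 487.36/8.8 = 55.382 mL/cmH2O.
τ = R × C = 10.058 × 0.05538 L/cmH2O = 0.557 s.
Fraction remaining at end-expiration = e^(−Te/τ) = e^(−0.90/0.557) = 0.1987 → 19.87%.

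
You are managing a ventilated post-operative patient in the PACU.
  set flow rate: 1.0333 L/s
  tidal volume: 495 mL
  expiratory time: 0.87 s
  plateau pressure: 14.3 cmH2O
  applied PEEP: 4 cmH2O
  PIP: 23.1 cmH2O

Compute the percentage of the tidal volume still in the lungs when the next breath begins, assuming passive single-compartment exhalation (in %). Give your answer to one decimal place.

11.9

R = (PIP − Pplat)/V̇ = (23.1 − 14.3) / 1.0333 = 8.8/1.0333 = 8.516 cmH2O·s/L.
C = Vt/(Pplat − PEEP) = 495.0 / (14.3 − 4) = 495.0/10.3 = 48.058 mL/cmH2O.
τ = R × C = 8.516 × 0.04806 L/cmH2O = 0.4093 s.
Fraction remaining at end-expiration = e^(−Te/τ) = e^(−0.87/0.4093) = 0.1194 → 11.94%.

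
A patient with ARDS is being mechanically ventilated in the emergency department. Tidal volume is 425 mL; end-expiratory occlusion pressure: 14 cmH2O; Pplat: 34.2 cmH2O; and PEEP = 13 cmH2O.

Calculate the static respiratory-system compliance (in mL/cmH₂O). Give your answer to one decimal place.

21.0

End-expiratory occlusion gives total PEEP = 14 cmH2O (intrinsic PEEP = 14 − 13 = 1). Use total PEEP for the elastic gradient.
Cstat = Vt / (Pplat − PEEPtotal) = 425 / (34.2 − 14) = 425 / 20.2 = 21.04 mL/cmH2O.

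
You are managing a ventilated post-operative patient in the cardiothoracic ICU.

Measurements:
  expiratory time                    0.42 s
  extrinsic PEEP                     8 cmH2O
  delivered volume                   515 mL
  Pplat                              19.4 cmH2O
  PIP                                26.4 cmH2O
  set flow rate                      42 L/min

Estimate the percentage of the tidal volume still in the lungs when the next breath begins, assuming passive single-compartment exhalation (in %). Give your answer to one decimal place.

39.5

Flow: 42 L/min ÷ 60 = 0.7 L/s.
R = (PIP − Pplat)/V̇ = (26.4 − 19.4) / 0.7 = 7.0/0.7 = 10.0 cmH2O·s/L.
C = Vt/(Pplat − PEEP) = 515.0 / (19.4 − 8) = 515.0/11.4 = 45.175 mL/cmH2O.
τ = R × C = 10.0 × 0.04518 L/cmH2O = 0.4518 s.
Fraction remaining at end-expiration = e^(−Te/τ) = e^(−0.42/0.4518) = 0.3947 → 39.47%.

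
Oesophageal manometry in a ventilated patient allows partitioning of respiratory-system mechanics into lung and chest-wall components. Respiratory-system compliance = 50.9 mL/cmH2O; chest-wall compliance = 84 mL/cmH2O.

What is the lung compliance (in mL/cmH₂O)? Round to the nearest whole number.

129

1/CL = 1/Crs − 1/Ccw.
1/CL = 1/50.9 − 1/84 = 0.007742.
CL = 129.17 mL/cmH2O.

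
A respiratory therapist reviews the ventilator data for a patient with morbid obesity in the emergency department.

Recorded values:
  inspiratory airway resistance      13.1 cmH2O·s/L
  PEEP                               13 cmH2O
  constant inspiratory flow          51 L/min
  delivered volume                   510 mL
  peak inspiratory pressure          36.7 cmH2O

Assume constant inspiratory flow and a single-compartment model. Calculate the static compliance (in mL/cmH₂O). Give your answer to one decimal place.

40.6

Flow: 51 L/min ÷ 60 = 0.85 L/s.
Equation of motion (constant flow): PIP = Vt/C + R·V̇ + PEEP.
Vt/C = PIP − R·V̇ − PEEP = 36.7 − 13.1×0.85 − 13 = 36.7 − 11.135 − 13 = 12.565 cmH2O.
C = Vt / 12.565 = 510 / 12.565 = 40.589 mL/cmH2O.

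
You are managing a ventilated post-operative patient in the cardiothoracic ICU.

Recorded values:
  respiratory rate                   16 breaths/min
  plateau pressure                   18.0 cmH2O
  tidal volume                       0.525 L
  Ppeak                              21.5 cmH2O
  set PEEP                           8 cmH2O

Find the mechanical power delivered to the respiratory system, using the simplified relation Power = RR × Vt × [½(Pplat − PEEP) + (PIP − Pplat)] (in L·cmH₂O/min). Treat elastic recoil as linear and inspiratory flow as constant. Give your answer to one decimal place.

71.4

Per-breath work = Vt × [½(Pplat−PEEP) + (PIP−Pplat)] = 0.525 × [0.5×10.0 + 3.5] = 0.525 × 8.5 = 4.463 L·cmH2O.
Power = 16 × 4.463 = 71.408 L·cmH2O/min.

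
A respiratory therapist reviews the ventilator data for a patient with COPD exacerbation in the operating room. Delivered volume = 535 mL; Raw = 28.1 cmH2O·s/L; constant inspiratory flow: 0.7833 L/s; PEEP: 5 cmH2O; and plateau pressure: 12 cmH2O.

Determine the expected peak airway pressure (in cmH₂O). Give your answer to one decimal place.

34.0

PIP = Pplat + Raw × flow = 12 + 28.1 × 0.7833 = 12 + 22.011 = 34.011 cmH2O.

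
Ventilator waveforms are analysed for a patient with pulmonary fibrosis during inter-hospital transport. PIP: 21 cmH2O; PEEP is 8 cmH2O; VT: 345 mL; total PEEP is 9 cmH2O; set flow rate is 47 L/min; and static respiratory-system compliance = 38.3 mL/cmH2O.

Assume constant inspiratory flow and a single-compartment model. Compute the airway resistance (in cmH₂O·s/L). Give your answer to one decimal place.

Flow: 47 L/min ÷ 60 = 0.7833 L/s.
Total PEEP = 9 cmH2O (set 8 + intrinsic 1); this is the baseline alveolar pressure.
Equation of motion (constant flow): PIP = Vt/C + R·V̇ + PEEP.
R·V̇ = PIP − Vt/C − PEEP = 21 − 345/38.3 − 9 = 21 − 9.008 − 9 = 2.992 cmH2O.
R = 2.992 / 0.7833 = 3.82 cmH2O·s/L.

3.8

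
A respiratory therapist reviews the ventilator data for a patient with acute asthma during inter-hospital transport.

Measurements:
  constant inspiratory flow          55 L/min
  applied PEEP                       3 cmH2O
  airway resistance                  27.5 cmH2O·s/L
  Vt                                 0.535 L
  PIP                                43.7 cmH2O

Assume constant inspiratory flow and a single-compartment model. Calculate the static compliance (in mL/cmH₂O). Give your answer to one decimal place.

Flow: 55 L/min ÷ 60 = 0.9167 L/s.
Equation of motion (constant flow): PIP = Vt/C + R·V̇ + PEEP.
Vt/C = PIP − R·V̇ − PEEP = 43.7 − 27.5×0.9167 − 3 = 43.7 − 25.209 − 3 = 15.491 cmH2O.
C = Vt / 15.491 = 535 / 15.491 = 34.536 mL/cmH2O.

34.5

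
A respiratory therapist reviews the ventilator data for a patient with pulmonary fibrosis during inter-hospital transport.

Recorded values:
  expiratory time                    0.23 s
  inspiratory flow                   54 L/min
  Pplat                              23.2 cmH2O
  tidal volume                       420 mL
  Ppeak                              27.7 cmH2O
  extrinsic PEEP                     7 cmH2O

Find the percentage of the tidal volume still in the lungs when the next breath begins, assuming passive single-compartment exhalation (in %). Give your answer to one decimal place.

17.0

Flow: 54 L/min ÷ 60 = 0.9 L/s.
R = (PIP − Pplat)/V̇ = (27.7 − 23.2) / 0.9 = 4.5/0.9 = 5.0 cmH2O·s/L.
C = Vt/(Pplat − PEEP) = 420.0 / (23.2 − 7) = 420.0/16.2 = 25.926 mL/cmH2O.
τ = R × C = 5.0 × 0.02593 L/cmH2O = 0.1297 s.
Fraction remaining at end-expiration = e^(−Te/τ) = e^(−0.23/0.1297) = 0.1698 → 16.98%.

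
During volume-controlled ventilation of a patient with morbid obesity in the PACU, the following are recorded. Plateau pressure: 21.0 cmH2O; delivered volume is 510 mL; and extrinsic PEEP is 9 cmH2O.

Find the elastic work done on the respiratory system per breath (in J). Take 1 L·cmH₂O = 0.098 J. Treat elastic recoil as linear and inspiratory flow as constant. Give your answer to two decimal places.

Elastic work ≈ ½ × (Pplat − PEEP) × Vt = 0.5 × (21.0 − 9) × 0.510 L = 0.5 × 12.0 × 0.510 = 3.06 L·cmH2O.
× 0.098 J/(L·cmH2O) → 0.2999 J.

0.30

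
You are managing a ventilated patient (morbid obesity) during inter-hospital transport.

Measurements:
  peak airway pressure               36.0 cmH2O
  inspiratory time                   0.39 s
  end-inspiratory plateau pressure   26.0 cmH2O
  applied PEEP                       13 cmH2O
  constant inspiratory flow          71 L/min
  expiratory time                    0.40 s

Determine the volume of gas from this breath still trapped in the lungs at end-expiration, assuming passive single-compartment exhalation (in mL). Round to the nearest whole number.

Flow: 71 L/min ÷ 60 = 1.1833 L/s.
Vt = flow × Ti = 1.1833 L/s × 0.39 s × 1000 mL/L = 461.49 mL.
R = (PIP − Pplat)/V̇ = (36.0 − 26.0) / 1.1833 = 10.0/1.1833 = 8.451 cmH2O·s/L.
C = Vt/(Pplat − PEEP) = 461.49 / (26.0 − 13) = 461.49/13.0 = 35.499 mL/cmH2O.
τ = R × C = 8.451 × 0.0355 L/cmH2O = 0.3 s.
Fraction remaining = e^(−Te/τ) = e^(−0.40/0.3) = 0.2636.
Trapped volume = 461.49 × 0.2636 = 121.65 mL.

122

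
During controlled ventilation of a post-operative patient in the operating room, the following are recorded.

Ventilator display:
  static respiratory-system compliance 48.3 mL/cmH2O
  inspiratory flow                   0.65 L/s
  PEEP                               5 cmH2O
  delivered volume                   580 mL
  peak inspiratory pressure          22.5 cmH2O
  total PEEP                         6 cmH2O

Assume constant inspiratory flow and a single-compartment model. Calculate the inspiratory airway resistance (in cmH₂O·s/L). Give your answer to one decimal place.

6.9

Total PEEP = 6 cmH2O (set 5 + intrinsic 1); this is the baseline alveolar pressure.
Equation of motion (constant flow): PIP = Vt/C + R·V̇ + PEEP.
R·V̇ = PIP − Vt/C − PEEP = 22.5 − 580/48.3 − 6 = 22.5 − 12.008 − 6 = 4.492 cmH2O.
R = 4.492 / 0.65 = 6.911 cmH2O·s/L.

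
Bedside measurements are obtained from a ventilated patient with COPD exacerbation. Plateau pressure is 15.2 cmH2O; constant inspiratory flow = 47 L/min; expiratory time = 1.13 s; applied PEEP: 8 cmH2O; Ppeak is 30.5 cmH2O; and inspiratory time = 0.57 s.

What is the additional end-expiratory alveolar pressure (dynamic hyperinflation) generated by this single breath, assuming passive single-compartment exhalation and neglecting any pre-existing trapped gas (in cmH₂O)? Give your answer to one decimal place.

2.8

Flow: 47 L/min ÷ 60 = 0.7833 L/s.
Vt = flow × Ti = 0.7833 L/s × 0.57 s × 1000 mL/L = 446.48 mL.
R = (PIP − Pplat)/V̇ = (30.5 − 15.2) / 0.7833 = 15.3/0.7833 = 19.533 cmH2O·s/L.
C = Vt/(Pplat − PEEP) = 446.48 / (15.2 − 8) = 446.48/7.2 = 62.011 mL/cmH2O.
τ = R × C = 19.533 × 0.06201 L/cmH2O = 1.211 s.
Fraction remaining = e^(−Te/τ) = e^(−1.13/1.211) = 0.3933; trapped volume = 446.48 × 0.3933 = 175.6 mL.
Additional alveolar pressure from trapping ≈ V_trapped / C = 175.6 / 62.011 = 2.832 cmH2O.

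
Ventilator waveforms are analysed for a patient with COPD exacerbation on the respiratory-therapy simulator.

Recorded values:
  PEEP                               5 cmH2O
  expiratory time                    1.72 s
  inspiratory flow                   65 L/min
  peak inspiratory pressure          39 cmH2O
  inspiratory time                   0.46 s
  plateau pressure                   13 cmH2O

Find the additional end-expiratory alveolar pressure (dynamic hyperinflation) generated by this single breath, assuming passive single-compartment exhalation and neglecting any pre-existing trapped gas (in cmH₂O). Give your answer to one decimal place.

2.5

Flow: 65 L/min ÷ 60 = 1.0833 L/s.
Vt = flow × Ti = 1.0833 L/s × 0.46 s × 1000 mL/L = 498.32 mL.
R = (PIP − Pplat)/V̇ = (39 − 13) / 1.0833 = 26.0/1.0833 = 24.001 cmH2O·s/L.
C = Vt/(Pplat − PEEP) = 498.32 / (13 − 5) = 498.32/8.0 = 62.29 mL/cmH2O.
τ = R × C = 24.001 × 0.06229 L/cmH2O = 1.495 s.
Fraction remaining = e^(−Te/τ) = e^(−1.72/1.495) = 0.3165; trapped volume = 498.32 × 0.3165 = 157.72 mL.
Additional alveolar pressure from trapping ≈ V_trapped / C = 157.72 / 62.29 = 2.532 cmH2O.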